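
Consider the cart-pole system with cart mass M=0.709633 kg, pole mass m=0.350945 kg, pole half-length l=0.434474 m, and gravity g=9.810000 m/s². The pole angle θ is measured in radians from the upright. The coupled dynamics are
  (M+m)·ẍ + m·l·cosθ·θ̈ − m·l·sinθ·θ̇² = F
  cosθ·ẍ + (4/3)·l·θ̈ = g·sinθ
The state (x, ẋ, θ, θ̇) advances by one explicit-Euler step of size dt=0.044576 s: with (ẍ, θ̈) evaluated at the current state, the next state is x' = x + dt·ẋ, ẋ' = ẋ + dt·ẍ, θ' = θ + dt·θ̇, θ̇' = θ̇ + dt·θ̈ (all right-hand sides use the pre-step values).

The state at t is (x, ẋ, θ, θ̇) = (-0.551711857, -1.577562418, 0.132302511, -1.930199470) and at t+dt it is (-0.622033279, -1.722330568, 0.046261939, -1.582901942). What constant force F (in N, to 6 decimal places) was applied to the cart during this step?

F = -2.341764 N

ẍ = (ẋ'−ẋ)/dt = (-1.722330568−-1.577562418)/0.044576 = -3.247670
θ̈ = (θ̇'−θ̇)/dt = (-1.582901942−-1.930199470)/0.044576 = 7.791133
sinθ=0.131917, cosθ=0.991261
F = (M+m)·ẍ + m·l·cosθ·θ̈ − m·l·sinθ·θ̇² = -3.444408 + 1.177583 − 0.074939 = -2.341764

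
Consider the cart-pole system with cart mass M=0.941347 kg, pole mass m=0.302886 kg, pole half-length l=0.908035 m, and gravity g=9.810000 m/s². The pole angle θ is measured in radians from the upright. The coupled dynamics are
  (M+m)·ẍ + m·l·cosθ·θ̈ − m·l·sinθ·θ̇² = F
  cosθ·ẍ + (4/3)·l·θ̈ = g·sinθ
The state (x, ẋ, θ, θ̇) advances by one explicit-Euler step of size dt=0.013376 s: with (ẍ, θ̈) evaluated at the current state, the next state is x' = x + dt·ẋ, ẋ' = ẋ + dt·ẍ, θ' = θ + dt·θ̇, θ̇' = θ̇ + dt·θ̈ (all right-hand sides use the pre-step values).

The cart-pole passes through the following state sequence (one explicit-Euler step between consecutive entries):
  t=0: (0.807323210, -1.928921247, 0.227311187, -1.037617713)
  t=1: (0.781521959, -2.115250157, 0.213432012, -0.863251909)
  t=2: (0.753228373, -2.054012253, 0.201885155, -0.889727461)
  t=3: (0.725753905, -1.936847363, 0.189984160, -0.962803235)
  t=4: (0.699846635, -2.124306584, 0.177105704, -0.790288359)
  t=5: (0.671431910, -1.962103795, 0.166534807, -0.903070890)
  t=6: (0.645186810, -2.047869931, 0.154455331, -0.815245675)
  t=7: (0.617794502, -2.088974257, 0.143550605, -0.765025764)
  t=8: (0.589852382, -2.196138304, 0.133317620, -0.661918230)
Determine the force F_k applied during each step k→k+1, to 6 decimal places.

step 0→1:
  ẍ = (ẋ'−ẋ)/dt = (-2.115250157−-1.928921247)/0.013376 = -13.930092
  θ̈ = (θ̇'−θ̇)/dt = (-0.863251909−-1.037617713)/0.013376 = 13.035721
  sinθ=0.225359, cosθ=0.974276
  F = (M+m)·ẍ + m·l·cosθ·θ̈ − m·l·sinθ·θ̇² = -17.332280 + 3.493002 − 0.066731 = -13.906010
step 1→2:
  ẍ = (ẋ'−ẋ)/dt = (-2.054012253−-2.115250157)/0.013376 = 4.578193
  θ̈ = (θ̇'−θ̇)/dt = (-0.889727461−-0.863251909)/0.013376 = -1.979332
  sinθ=0.211815, cosθ=0.977310
  F = (M+m)·ẍ + m·l·cosθ·θ̈ − m·l·sinθ·θ̇² = 5.696338 + -0.532026 − 0.043412 = 5.120900
step 2→3:
  ẍ = (ẋ'−ẋ)/dt = (-1.936847363−-2.054012253)/0.013376 = 8.759337
  θ̈ = (θ̇'−θ̇)/dt = (-0.962803235−-0.889727461)/0.013376 = -5.463201
  sinθ=0.200517, cosθ=0.979690
  F = (M+m)·ẍ + m·l·cosθ·θ̈ − m·l·sinθ·θ̇² = 10.898656 + -1.472034 − 0.043656 = 9.382966
step 3→4:
  ẍ = (ẋ'−ẋ)/dt = (-2.124306584−-1.936847363)/0.013376 = -14.014595
  θ̈ = (θ̇'−θ̇)/dt = (-0.790288359−-0.962803235)/0.013376 = 12.897344
  sinθ=0.188843, cosθ=0.982007
  F = (M+m)·ẍ + m·l·cosθ·θ̈ − m·l·sinθ·θ̇² = -17.437421 + 3.483347 − 0.048146 = -14.002220
step 4→5:
  ẍ = (ẋ'−ẋ)/dt = (-1.962103795−-2.124306584)/0.013376 = 12.126405
  θ̈ = (θ̇'−θ̇)/dt = (-0.903070890−-0.790288359)/0.013376 = -8.431708
  sinθ=0.176181, cosθ=0.984358
  F = (M+m)·ẍ + m·l·cosθ·θ̈ − m·l·sinθ·θ̇² = 15.088073 + -2.282708 − 0.030263 = 12.775102
step 5→6:
  ẍ = (ẋ'−ẋ)/dt = (-2.047869931−-1.962103795)/0.013376 = -6.411942
  θ̈ = (θ̇'−θ̇)/dt = (-0.815245675−-0.903070890)/0.013376 = 6.565880
  sinθ=0.165766, cosθ=0.986165
  F = (M+m)·ẍ + m·l·cosθ·θ̈ − m·l·sinθ·θ̇² = -7.977950 + 1.780838 − 0.037181 = -6.234293
step 6→7:
  ẍ = (ẋ'−ẋ)/dt = (-2.088974257−-2.047869931)/0.013376 = -3.072991
  θ̈ = (θ̇'−θ̇)/dt = (-0.765025764−-0.815245675)/0.013376 = 3.754479
  sinθ=0.153842, cosθ=0.988095
  F = (M+m)·ẍ + m·l·cosθ·θ̈ − m·l·sinθ·θ̇² = -3.823517 + 1.020306 − 0.028121 = -2.831332
step 7→8:
  ẍ = (ẋ'−ẋ)/dt = (-2.196138304−-2.088974257)/0.013376 = -8.011666
  θ̈ = (θ̇'−θ̇)/dt = (-0.661918230−-0.765025764)/0.013376 = 7.708398
  sinθ=0.143058, cosθ=0.989714
  F = (M+m)·ẍ + m·l·cosθ·θ̈ − m·l·sinθ·θ̇² = -9.968379 + 2.098243 − 0.023027 = -7.893164

F_0 = -13.906010 N
F_1 = 5.120900 N
F_2 = 9.382966 N
F_3 = -14.002220 N
F_4 = 12.775102 N
F_5 = -6.234293 N
F_6 = -2.831332 N
F_7 = -7.893164 N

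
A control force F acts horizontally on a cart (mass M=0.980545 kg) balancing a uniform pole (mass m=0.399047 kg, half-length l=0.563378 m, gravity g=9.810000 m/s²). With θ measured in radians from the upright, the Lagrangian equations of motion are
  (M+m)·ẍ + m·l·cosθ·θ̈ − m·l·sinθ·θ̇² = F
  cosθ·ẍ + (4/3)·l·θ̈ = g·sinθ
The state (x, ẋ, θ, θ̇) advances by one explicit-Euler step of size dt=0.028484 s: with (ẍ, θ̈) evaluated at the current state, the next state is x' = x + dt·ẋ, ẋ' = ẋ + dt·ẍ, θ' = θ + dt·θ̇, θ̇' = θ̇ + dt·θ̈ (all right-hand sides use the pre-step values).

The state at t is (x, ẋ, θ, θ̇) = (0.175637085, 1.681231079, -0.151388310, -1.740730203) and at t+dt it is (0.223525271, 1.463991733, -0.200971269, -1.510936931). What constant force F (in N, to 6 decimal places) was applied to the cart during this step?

ẍ = (ẋ'−ẋ)/dt = (1.463991733−1.681231079)/0.028484 = -7.626715
θ̈ = (θ̇'−θ̇)/dt = (-1.510936931−-1.740730203)/0.028484 = 8.067451
sinθ=-0.150811, cosθ=0.988563
F = (M+m)·ẍ + m·l·cosθ·θ̈ − m·l·sinθ·θ̇² = -10.521755 + 1.792935 − -0.102735 = -8.626085

F = -8.626085 N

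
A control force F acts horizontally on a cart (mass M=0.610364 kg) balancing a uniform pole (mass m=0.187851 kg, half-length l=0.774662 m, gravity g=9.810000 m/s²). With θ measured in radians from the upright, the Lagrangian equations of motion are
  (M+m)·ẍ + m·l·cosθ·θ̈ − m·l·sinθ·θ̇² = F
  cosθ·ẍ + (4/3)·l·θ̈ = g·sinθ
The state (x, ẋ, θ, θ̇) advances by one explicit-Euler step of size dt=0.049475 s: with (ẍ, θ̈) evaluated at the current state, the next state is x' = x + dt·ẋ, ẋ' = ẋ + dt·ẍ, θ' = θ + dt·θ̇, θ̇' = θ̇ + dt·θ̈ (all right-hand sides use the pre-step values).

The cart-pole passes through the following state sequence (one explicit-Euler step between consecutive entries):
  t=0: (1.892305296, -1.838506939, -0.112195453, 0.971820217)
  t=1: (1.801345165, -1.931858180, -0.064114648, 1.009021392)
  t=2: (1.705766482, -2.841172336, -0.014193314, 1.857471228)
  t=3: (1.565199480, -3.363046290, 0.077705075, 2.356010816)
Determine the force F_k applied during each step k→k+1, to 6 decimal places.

step 0→1:
  ẍ = (ẋ'−ẋ)/dt = (-1.931858180−-1.838506939)/0.049475 = -1.886837
  θ̈ = (θ̇'−θ̇)/dt = (1.009021392−0.971820217)/0.049475 = 0.751919
  sinθ=-0.111960, cosθ=0.993713
  F = (M+m)·ẍ + m·l·cosθ·θ̈ − m·l·sinθ·θ̇² = -1.506101 + 0.108732 − -0.015387 = -1.381982
step 1→2:
  ẍ = (ẋ'−ẋ)/dt = (-2.841172336−-1.931858180)/0.049475 = -18.379265
  θ̈ = (θ̇'−θ̇)/dt = (1.857471228−1.009021392)/0.049475 = 17.149062
  sinθ=-0.064071, cosθ=0.997945
  F = (M+m)·ẍ + m·l·cosθ·θ̈ − m·l·sinθ·θ̇² = -14.670605 + 2.490422 − -0.009493 = -12.170691
step 2→3:
  ẍ = (ẋ'−ẋ)/dt = (-3.363046290−-2.841172336)/0.049475 = -10.548236
  θ̈ = (θ̇'−θ̇)/dt = (2.356010816−1.857471228)/0.049475 = 10.076596
  sinθ=-0.014193, cosθ=0.999899
  F = (M+m)·ẍ + m·l·cosθ·θ̈ − m·l·sinθ·θ̇² = -8.419760 + 1.466209 − -0.007126 = -6.946425

F_0 = -1.381982 N
F_1 = -12.170691 N
F_2 = -6.946425 N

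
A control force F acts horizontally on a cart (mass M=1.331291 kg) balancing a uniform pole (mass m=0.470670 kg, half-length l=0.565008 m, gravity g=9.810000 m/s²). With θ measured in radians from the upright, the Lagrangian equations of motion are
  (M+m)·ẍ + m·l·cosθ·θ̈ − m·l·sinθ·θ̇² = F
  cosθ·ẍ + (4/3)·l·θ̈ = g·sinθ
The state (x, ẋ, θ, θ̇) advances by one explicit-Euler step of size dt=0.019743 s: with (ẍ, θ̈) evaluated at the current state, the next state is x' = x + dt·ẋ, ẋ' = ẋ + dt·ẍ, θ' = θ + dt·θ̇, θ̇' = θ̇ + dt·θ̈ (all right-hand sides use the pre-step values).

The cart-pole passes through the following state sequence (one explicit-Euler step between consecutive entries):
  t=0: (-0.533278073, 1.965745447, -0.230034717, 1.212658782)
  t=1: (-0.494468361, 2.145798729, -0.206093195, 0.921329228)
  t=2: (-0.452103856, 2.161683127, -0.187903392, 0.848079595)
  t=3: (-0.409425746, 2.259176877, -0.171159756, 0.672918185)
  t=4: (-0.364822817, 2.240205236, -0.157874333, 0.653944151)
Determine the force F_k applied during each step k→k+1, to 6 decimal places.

F_0 = 12.702034 N
F_1 = 0.530206 N
F_2 = 6.616227 N
F_3 = -1.962888 N

step 0→1:
  ẍ = (ẋ'−ẋ)/dt = (2.145798729−1.965745447)/0.019743 = 9.119854
  θ̈ = (θ̇'−θ̇)/dt = (0.921329228−1.212658782)/0.019743 = -14.756094
  sinθ=-0.228011, cosθ=0.973658
  F = (M+m)·ẍ + m·l·cosθ·θ̈ − m·l·sinθ·θ̇² = 16.433622 + -3.820755 − -0.089167 = 12.702034
step 1→2:
  ẍ = (ẋ'−ẋ)/dt = (2.161683127−2.145798729)/0.019743 = 0.804558
  θ̈ = (θ̇'−θ̇)/dt = (0.848079595−0.921329228)/0.019743 = -3.710157
  sinθ=-0.204637, cosθ=0.978838
  F = (M+m)·ẍ + m·l·cosθ·θ̈ − m·l·sinθ·θ̇² = 1.449783 + -0.965771 − -0.046194 = 0.530206
step 2→3:
  ẍ = (ẋ'−ẋ)/dt = (2.259176877−2.161683127)/0.019743 = 4.938143
  θ̈ = (θ̇'−θ̇)/dt = (0.672918185−0.848079595)/0.019743 = -8.872077
  sinθ=-0.186800, cosθ=0.982398
  F = (M+m)·ẍ + m·l·cosθ·θ̈ − m·l·sinθ·θ̇² = 8.898340 + -2.317842 − -0.035729 = 6.616227
step 3→4:
  ẍ = (ẋ'−ẋ)/dt = (2.240205236−2.259176877)/0.019743 = -0.960930
  θ̈ = (θ̇'−θ̇)/dt = (0.653944151−0.672918185)/0.019743 = -0.961051
  sinθ=-0.170325, cosθ=0.985388
  F = (M+m)·ẍ + m·l·cosθ·θ̈ − m·l·sinθ·θ̇² = -1.731558 + -0.251840 − -0.020510 = -1.962888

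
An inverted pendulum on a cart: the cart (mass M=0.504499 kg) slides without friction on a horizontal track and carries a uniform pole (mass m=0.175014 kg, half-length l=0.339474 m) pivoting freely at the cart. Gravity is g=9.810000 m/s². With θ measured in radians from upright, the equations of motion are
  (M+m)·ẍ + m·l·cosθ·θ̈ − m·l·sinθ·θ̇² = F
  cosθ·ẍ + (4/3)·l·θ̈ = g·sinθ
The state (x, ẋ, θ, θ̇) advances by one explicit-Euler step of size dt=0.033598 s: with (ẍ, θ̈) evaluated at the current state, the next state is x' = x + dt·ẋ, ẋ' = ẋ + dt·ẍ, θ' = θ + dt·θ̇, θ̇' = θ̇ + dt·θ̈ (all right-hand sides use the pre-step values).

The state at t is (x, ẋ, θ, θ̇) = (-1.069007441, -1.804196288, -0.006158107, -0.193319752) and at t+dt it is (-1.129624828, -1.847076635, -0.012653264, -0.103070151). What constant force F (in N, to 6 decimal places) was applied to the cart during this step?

ẍ = (ẋ'−ẋ)/dt = (-1.847076635−-1.804196288)/0.033598 = -1.276277
θ̈ = (θ̇'−θ̇)/dt = (-0.103070151−-0.193319752)/0.033598 = 2.686160
sinθ=-0.006158, cosθ=0.999981
F = (M+m)·ẍ + m·l·cosθ·θ̈ − m·l·sinθ·θ̇² = -0.867247 + 0.159589 − -0.000014 = -0.707644

F = -0.707644 N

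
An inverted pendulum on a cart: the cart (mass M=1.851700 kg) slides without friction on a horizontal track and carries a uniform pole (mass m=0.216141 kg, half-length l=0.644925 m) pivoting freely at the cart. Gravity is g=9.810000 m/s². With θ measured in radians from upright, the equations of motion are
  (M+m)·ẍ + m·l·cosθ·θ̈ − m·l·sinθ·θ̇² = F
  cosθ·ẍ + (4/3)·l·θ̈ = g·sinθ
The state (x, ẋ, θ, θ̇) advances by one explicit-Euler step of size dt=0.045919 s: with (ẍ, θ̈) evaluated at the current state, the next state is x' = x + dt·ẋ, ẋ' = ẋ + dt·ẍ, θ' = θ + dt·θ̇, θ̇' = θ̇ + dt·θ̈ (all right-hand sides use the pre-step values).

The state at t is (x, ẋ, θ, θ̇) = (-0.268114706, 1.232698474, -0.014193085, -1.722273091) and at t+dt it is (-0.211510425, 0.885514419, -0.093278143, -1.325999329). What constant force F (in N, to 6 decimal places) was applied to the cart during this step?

ẍ = (ẋ'−ẋ)/dt = (0.885514419−1.232698474)/0.045919 = -7.560793
θ̈ = (θ̇'−θ̇)/dt = (-1.325999329−-1.722273091)/0.045919 = 8.629843
sinθ=-0.014193, cosθ=0.999899
F = (M+m)·ẍ + m·l·cosθ·θ̈ − m·l·sinθ·θ̇² = -15.634518 + 1.202834 − -0.005868 = -14.425816

F = -14.425816 N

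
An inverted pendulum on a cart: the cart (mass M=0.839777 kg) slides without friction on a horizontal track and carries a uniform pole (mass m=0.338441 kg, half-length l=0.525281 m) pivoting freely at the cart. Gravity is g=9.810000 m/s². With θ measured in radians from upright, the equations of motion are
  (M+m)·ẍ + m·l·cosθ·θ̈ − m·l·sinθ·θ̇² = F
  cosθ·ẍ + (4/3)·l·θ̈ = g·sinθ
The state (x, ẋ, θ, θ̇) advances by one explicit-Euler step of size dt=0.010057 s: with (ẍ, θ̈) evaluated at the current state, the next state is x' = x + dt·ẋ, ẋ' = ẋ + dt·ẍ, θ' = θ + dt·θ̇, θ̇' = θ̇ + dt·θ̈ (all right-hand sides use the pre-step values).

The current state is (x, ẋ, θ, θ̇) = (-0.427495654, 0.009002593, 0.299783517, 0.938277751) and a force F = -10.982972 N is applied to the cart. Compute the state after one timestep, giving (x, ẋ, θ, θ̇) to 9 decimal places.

(-0.427405115, -0.114667346, 0.309219776, 1.148579030)

sinθ=0.295313386, cosθ=0.955400442
temp = (F + m·l·θ̇²·sinθ)/(M+m) = (-10.982972 + 0.046219009)/1.178218 = -9.282452815
θ̈ = (g·sinθ − cosθ·temp)/(l·(4/3 − m·cos²θ/(M+m))) = 20.910935585
ẍ = temp − m·l·θ̈·cosθ/(M+m) = -12.296901606
Euler: x'=-0.427495654+0.010057·0.009002593=-0.427405115, ẋ'=0.009002593+0.010057·-12.296901606=-0.114667346
       θ'=0.299783517+0.010057·0.938277751=0.309219776, θ̇'=0.938277751+0.010057·20.910935585=1.148579030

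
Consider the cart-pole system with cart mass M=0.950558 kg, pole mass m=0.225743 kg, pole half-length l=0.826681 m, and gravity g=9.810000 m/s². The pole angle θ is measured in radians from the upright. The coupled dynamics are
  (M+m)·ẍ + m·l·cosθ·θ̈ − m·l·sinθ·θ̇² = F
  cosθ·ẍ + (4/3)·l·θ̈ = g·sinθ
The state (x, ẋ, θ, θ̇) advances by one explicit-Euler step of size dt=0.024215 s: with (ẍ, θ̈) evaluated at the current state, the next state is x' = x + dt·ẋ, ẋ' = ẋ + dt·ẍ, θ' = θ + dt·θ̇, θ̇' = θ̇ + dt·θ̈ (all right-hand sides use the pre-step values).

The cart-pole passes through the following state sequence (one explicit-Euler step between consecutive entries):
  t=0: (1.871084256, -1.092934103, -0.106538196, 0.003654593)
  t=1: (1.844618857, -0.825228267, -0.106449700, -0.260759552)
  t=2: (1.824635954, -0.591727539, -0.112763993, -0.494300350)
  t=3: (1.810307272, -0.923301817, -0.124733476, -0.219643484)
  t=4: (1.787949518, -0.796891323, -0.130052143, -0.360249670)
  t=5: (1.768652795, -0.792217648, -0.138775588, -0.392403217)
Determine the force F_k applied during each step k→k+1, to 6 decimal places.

step 0→1:
  ẍ = (ẋ'−ẋ)/dt = (-0.825228267−-1.092934103)/0.024215 = 11.055372
  θ̈ = (θ̇'−θ̇)/dt = (-0.260759552−0.003654593)/0.024215 = -10.919436
  sinθ=-0.106337, cosθ=0.994330
  F = (M+m)·ẍ + m·l·cosθ·θ̈ − m·l·sinθ·θ̇² = 13.004445 + -2.026204 − -0.000000 = 10.978242
step 1→2:
  ẍ = (ẋ'−ẋ)/dt = (-0.591727539−-0.825228267)/0.024215 = 9.642813
  θ̈ = (θ̇'−θ̇)/dt = (-0.494300350−-0.260759552)/0.024215 = -9.644468
  sinθ=-0.106249, cosθ=0.994340
  F = (M+m)·ẍ + m·l·cosθ·θ̈ − m·l·sinθ·θ̇² = 11.342851 + -1.789638 − -0.001348 = 9.554561
step 2→3:
  ẍ = (ẋ'−ẋ)/dt = (-0.923301817−-0.591727539)/0.024215 = -13.692929
  θ̈ = (θ̇'−θ̇)/dt = (-0.219643484−-0.494300350)/0.024215 = 11.342427
  sinθ=-0.112525, cosθ=0.993649
  F = (M+m)·ẍ + m·l·cosθ·θ̈ − m·l·sinθ·θ̇² = -16.107006 + 2.103251 − -0.005131 = -13.998624
step 3→4:
  ẍ = (ẋ'−ẋ)/dt = (-0.796891323−-0.923301817)/0.024215 = 5.220338
  θ̈ = (θ̇'−θ̇)/dt = (-0.360249670−-0.219643484)/0.024215 = -5.806574
  sinθ=-0.124410, cosθ=0.992231
  F = (M+m)·ẍ + m·l·cosθ·θ̈ − m·l·sinθ·θ̇² = 6.140689 + -1.075189 − -0.001120 = 5.066620
step 4→5:
  ẍ = (ẋ'−ẋ)/dt = (-0.792217648−-0.796891323)/0.024215 = 0.193007
  θ̈ = (θ̇'−θ̇)/dt = (-0.392403217−-0.360249670)/0.024215 = -1.327836
  sinθ=-0.129686, cosθ=0.991555
  F = (M+m)·ẍ + m·l·cosθ·θ̈ − m·l·sinθ·θ̇² = 0.227035 + -0.245705 − -0.003141 = -0.015529

F_0 = 10.978242 N
F_1 = 9.554561 N
F_2 = -13.998624 N
F_3 = 5.066620 N
F_4 = -0.015529 N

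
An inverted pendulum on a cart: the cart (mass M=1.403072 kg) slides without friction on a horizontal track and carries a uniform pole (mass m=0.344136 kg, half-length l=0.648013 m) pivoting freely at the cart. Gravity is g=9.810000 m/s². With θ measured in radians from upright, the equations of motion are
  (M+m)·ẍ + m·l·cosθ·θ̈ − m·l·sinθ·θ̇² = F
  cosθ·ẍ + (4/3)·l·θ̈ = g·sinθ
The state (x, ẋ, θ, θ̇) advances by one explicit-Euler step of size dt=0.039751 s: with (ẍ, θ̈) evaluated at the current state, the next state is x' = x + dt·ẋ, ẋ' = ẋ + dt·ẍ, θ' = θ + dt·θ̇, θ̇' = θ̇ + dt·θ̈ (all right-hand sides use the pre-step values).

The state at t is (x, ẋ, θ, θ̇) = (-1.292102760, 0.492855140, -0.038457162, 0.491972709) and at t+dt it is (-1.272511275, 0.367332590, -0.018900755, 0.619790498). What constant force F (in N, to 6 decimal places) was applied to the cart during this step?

F = -4.798587 N

ẍ = (ẋ'−ẋ)/dt = (0.367332590−0.492855140)/0.039751 = -3.157721
θ̈ = (θ̇'−θ̇)/dt = (0.619790498−0.491972709)/0.039751 = 3.215461
sinθ=-0.038448, cosθ=0.999261
F = (M+m)·ẍ + m·l·cosθ·θ̈ − m·l·sinθ·θ̇² = -5.517195 + 0.716532 − -0.002075 = -4.798587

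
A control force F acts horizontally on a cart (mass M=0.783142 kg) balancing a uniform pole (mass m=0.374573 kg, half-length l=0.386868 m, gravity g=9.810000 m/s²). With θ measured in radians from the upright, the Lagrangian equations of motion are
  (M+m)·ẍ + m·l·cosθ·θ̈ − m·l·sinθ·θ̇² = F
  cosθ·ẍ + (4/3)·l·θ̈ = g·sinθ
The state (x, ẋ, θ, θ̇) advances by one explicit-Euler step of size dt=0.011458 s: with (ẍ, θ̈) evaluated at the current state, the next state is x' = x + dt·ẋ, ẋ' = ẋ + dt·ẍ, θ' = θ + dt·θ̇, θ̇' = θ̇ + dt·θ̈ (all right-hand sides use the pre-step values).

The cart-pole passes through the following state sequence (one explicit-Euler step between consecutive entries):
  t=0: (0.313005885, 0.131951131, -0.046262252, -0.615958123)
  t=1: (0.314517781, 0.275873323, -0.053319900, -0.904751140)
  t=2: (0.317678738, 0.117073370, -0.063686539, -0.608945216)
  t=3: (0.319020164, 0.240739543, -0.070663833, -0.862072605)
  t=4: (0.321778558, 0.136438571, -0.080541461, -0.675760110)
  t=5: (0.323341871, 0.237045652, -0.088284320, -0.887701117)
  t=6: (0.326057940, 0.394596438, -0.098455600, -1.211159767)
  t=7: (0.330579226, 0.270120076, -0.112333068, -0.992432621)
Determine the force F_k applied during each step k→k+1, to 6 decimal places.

F_0 = 10.895942 N
F_1 = -12.303041 N
F_2 = 9.303802 N
F_3 = -8.180525 N
F_4 = 7.498905 N
F_5 = 11.854104 N
F_6 = -9.803318 N

step 0→1:
  ẍ = (ẋ'−ẋ)/dt = (0.275873323−0.131951131)/0.011458 = 12.560848
  θ̈ = (θ̇'−θ̇)/dt = (-0.904751140−-0.615958123)/0.011458 = -25.204487
  sinθ=-0.046246, cosθ=0.998930
  F = (M+m)·ẍ + m·l·cosθ·θ̈ − m·l·sinθ·θ̇² = 14.541882 + -3.648482 − -0.002543 = 10.895942
step 1→2:
  ẍ = (ẋ'−ẋ)/dt = (0.117073370−0.275873323)/0.011458 = -13.859308
  θ̈ = (θ̇'−θ̇)/dt = (-0.608945216−-0.904751140)/0.011458 = 25.816541
  sinθ=-0.053295, cosθ=0.998579
  F = (M+m)·ẍ + m·l·cosθ·θ̈ − m·l·sinθ·θ̇² = -16.045129 + 3.735766 − -0.006322 = -12.303041
step 2→3:
  ẍ = (ẋ'−ẋ)/dt = (0.240739543−0.117073370)/0.011458 = 10.792998
  θ̈ = (θ̇'−θ̇)/dt = (-0.862072605−-0.608945216)/0.011458 = -22.091760
  sinθ=-0.063643, cosθ=0.997973
  F = (M+m)·ẍ + m·l·cosθ·θ̈ − m·l·sinθ·θ̇² = 12.495216 + -3.194834 − -0.003420 = 9.303802
step 3→4:
  ẍ = (ẋ'−ẋ)/dt = (0.136438571−0.240739543)/0.011458 = -9.102895
  θ̈ = (θ̇'−θ̇)/dt = (-0.675760110−-0.862072605)/0.011458 = 16.260473
  sinθ=-0.070605, cosθ=0.997504
  F = (M+m)·ẍ + m·l·cosθ·θ̈ − m·l·sinθ·θ̇² = -10.538558 + 2.350430 − -0.007604 = -8.180525
step 4→5:
  ẍ = (ẋ'−ẋ)/dt = (0.237045652−0.136438571)/0.011458 = 8.780510
  θ̈ = (θ̇'−θ̇)/dt = (-0.887701117−-0.675760110)/0.011458 = -18.497208
  sinθ=-0.080454, cosθ=0.996758
  F = (M+m)·ẍ + m·l·cosθ·θ̈ − m·l·sinθ·θ̇² = 10.165328 + -2.671747 − -0.005324 = 7.498905
step 5→6:
  ẍ = (ẋ'−ẋ)/dt = (0.394596438−0.237045652)/0.011458 = 13.750287
  θ̈ = (θ̇'−θ̇)/dt = (-1.211159767−-0.887701117)/0.011458 = -28.229940
  sinθ=-0.088170, cosθ=0.996105
  F = (M+m)·ẍ + m·l·cosθ·θ̈ − m·l·sinθ·θ̇² = 15.918913 + -4.074877 − -0.010068 = 11.854104
step 6→7:
  ẍ = (ẋ'−ẋ)/dt = (0.270120076−0.394596438)/0.011458 = -10.863708
  θ̈ = (θ̇'−θ̇)/dt = (-0.992432621−-1.211159767)/0.011458 = 19.089470
  sinθ=-0.098297, cosθ=0.995157
  F = (M+m)·ẍ + m·l·cosθ·θ̈ − m·l·sinθ·θ̇² = -12.577077 + 2.752864 − -0.020895 = -9.803318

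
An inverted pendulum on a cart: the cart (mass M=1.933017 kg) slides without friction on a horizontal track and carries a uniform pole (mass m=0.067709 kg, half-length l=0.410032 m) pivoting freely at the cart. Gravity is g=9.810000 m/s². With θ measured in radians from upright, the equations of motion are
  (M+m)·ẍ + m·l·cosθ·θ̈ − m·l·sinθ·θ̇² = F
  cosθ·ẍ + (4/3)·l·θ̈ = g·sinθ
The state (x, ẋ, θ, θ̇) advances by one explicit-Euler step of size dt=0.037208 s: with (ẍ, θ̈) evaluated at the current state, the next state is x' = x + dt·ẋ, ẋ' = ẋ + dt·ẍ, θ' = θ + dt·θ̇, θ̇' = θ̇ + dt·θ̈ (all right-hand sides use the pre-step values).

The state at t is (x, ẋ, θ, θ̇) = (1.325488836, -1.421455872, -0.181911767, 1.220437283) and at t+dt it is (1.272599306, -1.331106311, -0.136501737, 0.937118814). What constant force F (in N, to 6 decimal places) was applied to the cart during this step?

ẍ = (ẋ'−ẋ)/dt = (-1.331106311−-1.421455872)/0.037208 = 2.428229
θ̈ = (θ̇'−θ̇)/dt = (0.937118814−1.220437283)/0.037208 = -7.614450
sinθ=-0.180910, cosθ=0.983500
F = (M+m)·ẍ + m·l·cosθ·θ̈ − m·l·sinθ·θ̇² = 4.858222 + -0.207911 − -0.007481 = 4.657792

F = 4.657792 N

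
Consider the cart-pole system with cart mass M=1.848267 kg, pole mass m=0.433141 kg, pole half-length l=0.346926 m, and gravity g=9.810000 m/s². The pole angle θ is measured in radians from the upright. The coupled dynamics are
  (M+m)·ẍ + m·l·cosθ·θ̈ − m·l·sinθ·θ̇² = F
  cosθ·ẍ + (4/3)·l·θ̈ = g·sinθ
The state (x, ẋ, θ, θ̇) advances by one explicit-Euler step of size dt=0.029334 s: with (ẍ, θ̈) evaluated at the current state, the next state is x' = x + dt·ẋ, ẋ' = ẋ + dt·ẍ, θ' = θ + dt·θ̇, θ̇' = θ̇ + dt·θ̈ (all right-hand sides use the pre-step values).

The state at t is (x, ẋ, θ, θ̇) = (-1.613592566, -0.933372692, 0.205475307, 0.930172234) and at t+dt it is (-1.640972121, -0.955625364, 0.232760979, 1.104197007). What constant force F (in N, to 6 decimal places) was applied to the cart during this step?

ẍ = (ẋ'−ẋ)/dt = (-0.955625364−-0.933372692)/0.029334 = -0.758597
θ̈ = (θ̇'−θ̇)/dt = (1.104197007−0.930172234)/0.029334 = 5.932528
sinθ=0.204032, cosθ=0.978964
F = (M+m)·ẍ + m·l·cosθ·θ̈ − m·l·sinθ·θ̇² = -1.730668 + 0.872716 − 0.026527 = -0.884480

F = -0.884480 N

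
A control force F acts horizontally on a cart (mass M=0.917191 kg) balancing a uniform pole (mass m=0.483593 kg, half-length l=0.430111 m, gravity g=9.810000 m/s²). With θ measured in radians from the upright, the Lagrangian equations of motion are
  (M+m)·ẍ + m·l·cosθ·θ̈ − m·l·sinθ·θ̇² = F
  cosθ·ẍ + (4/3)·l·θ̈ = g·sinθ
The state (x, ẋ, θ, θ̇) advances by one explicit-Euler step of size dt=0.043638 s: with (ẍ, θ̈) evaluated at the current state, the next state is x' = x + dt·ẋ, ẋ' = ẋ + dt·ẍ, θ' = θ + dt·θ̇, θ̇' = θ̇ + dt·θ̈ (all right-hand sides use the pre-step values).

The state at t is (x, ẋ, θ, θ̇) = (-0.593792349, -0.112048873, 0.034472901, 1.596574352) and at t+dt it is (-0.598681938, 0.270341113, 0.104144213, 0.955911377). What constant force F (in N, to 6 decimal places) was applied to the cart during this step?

F = 9.204603 N

ẍ = (ẋ'−ẋ)/dt = (0.270341113−-0.112048873)/0.043638 = 8.762775
θ̈ = (θ̇'−θ̇)/dt = (0.955911377−1.596574352)/0.043638 = -14.681309
sinθ=0.034466, cosθ=0.999406
F = (M+m)·ẍ + m·l·cosθ·θ̈ − m·l·sinθ·θ̇² = 12.274755 + -3.051878 − 0.018274 = 9.204603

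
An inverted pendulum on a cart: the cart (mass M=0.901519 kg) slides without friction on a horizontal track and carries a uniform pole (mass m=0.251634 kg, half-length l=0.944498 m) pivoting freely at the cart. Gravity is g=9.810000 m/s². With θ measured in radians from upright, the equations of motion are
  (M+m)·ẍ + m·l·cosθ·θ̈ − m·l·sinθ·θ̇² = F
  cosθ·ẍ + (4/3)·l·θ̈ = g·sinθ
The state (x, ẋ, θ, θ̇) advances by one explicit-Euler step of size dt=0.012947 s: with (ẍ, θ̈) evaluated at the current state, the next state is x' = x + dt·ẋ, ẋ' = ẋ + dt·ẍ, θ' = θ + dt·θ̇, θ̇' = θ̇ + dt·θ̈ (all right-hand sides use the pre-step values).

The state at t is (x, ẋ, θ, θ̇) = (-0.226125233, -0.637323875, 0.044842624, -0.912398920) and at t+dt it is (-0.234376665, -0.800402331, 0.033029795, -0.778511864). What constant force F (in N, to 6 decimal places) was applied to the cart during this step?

F = -12.078519 N

ẍ = (ẋ'−ẋ)/dt = (-0.800402331−-0.637323875)/0.012947 = -12.595849
θ̈ = (θ̇'−θ̇)/dt = (-0.778511864−-0.912398920)/0.012947 = 10.341164
sinθ=0.044828, cosθ=0.998995
F = (M+m)·ẍ + m·l·cosθ·θ̈ − m·l·sinθ·θ̇² = -14.524941 + 2.455291 − 0.008869 = -12.078519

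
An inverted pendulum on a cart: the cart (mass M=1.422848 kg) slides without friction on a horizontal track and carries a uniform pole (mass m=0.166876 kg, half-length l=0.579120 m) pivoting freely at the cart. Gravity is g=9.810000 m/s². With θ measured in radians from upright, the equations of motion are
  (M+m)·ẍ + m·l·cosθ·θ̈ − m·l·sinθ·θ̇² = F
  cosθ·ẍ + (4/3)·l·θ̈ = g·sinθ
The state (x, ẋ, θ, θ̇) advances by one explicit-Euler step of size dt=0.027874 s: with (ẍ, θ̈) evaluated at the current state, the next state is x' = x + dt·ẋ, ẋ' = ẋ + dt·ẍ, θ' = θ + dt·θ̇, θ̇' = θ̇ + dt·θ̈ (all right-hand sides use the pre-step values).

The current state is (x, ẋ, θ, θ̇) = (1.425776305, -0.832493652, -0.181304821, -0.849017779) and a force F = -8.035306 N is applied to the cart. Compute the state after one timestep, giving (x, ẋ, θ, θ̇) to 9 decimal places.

(1.402571377, -0.981105306, -0.204970343, -0.723564172)

sinθ=-0.180313161, cosθ=0.983609254
temp = (F + m·l·θ̇²·sinθ)/(M+m) = (-8.035306 + -0.012560978)/1.589724 = -5.062430320
θ̈ = (g·sinθ − cosθ·temp)/(l·(4/3 − m·cos²θ/(M+m))) = 4.500739303
ẍ = temp − m·l·θ̈·cosθ/(M+m) = -5.331551066
Euler: x'=1.425776305+0.027874·-0.832493652=1.402571377, ẋ'=-0.832493652+0.027874·-5.331551066=-0.981105306
       θ'=-0.181304821+0.027874·-0.849017779=-0.204970343, θ̇'=-0.849017779+0.027874·4.500739303=-0.723564172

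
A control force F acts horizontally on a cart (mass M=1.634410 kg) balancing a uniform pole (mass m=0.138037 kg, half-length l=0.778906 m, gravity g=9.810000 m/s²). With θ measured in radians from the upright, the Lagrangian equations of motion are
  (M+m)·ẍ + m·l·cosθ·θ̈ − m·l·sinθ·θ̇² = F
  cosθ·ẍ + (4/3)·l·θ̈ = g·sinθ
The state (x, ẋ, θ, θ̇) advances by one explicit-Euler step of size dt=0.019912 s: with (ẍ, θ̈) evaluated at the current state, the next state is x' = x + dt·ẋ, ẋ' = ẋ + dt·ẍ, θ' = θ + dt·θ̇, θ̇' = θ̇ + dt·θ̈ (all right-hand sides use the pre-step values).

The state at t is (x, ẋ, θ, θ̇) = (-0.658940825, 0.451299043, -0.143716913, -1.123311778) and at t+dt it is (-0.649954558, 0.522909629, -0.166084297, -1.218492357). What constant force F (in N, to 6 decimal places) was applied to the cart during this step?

ẍ = (ẋ'−ẋ)/dt = (0.522909629−0.451299043)/0.019912 = 3.596353
θ̈ = (θ̇'−θ̇)/dt = (-1.218492357−-1.123311778)/0.019912 = -4.780061
sinθ=-0.143223, cosθ=0.989690
F = (M+m)·ẍ + m·l·cosθ·θ̈ − m·l·sinθ·θ̇² = 6.374346 + -0.508643 − -0.019431 = 5.885133

F = 5.885133 N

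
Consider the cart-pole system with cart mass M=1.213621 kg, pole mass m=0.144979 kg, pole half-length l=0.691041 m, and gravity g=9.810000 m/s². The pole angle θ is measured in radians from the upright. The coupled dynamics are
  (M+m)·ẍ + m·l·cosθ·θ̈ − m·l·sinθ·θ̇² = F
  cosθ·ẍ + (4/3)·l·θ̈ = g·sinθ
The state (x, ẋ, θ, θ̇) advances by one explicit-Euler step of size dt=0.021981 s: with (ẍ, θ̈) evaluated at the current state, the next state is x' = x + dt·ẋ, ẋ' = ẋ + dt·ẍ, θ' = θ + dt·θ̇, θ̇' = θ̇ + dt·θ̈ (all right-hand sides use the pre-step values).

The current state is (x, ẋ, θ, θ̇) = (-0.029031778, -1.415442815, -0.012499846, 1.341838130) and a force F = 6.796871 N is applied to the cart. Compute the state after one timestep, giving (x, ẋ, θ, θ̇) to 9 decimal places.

(-0.060144627, -1.295715176, 0.016995098, 1.208980308)

sinθ=-0.012499520, cosθ=0.999921878
temp = (F + m·l·θ̇²·sinθ)/(M+m) = (6.796871 + -0.002254771)/1.358600 = 5.001189628
θ̈ = (g·sinθ − cosθ·temp)/(l·(4/3 − m·cos²θ/(M+m))) = -6.044211898
ẍ = temp − m·l·θ̈·cosθ/(M+m) = 5.446869537
Euler: x'=-0.029031778+0.021981·-1.415442815=-0.060144627, ẋ'=-1.415442815+0.021981·5.446869537=-1.295715176
       θ'=-0.012499846+0.021981·1.341838130=0.016995098, θ̇'=1.341838130+0.021981·-6.044211898=1.208980308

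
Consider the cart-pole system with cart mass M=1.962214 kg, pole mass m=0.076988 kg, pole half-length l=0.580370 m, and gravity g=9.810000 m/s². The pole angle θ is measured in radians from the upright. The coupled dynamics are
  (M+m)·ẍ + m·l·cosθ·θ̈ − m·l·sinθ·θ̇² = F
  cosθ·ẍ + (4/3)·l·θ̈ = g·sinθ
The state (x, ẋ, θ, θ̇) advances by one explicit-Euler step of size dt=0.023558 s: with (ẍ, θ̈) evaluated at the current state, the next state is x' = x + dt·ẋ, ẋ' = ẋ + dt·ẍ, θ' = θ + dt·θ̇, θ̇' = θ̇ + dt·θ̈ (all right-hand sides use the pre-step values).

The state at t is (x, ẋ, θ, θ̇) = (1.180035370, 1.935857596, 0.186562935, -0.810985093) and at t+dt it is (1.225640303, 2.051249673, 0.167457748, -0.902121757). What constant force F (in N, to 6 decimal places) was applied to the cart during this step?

F = 9.813137 N

ẍ = (ẋ'−ẋ)/dt = (2.051249673−1.935857596)/0.023558 = 4.898212
θ̈ = (θ̇'−θ̇)/dt = (-0.902121757−-0.810985093)/0.023558 = -3.868608
sinθ=0.185483, cosθ=0.982648
F = (M+m)·ẍ + m·l·cosθ·θ̈ − m·l·sinθ·θ̇² = 9.988444 + -0.169856 − 0.005451 = 9.813137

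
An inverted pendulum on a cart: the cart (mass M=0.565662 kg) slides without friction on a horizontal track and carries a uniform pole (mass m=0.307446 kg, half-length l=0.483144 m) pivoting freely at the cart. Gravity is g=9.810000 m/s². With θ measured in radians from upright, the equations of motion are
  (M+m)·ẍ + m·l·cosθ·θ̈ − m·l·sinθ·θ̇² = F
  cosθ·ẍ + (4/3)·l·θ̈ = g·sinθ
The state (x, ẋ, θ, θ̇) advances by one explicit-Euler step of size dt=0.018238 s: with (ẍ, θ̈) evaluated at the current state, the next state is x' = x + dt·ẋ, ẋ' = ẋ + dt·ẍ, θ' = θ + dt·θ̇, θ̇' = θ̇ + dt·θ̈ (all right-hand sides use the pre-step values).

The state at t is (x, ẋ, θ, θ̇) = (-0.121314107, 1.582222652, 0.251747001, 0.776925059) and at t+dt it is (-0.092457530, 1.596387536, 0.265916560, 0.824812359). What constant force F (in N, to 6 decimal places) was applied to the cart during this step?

ẍ = (ẋ'−ẋ)/dt = (1.596387536−1.582222652)/0.018238 = 0.776669
θ̈ = (θ̇'−θ̇)/dt = (0.824812359−0.776925059)/0.018238 = 2.625688
sinθ=0.249096, cosθ=0.968479
F = (M+m)·ẍ + m·l·cosθ·θ̈ − m·l·sinθ·θ̇² = 0.678116 + 0.377728 − 0.022334 = 1.033509

F = 1.033509 N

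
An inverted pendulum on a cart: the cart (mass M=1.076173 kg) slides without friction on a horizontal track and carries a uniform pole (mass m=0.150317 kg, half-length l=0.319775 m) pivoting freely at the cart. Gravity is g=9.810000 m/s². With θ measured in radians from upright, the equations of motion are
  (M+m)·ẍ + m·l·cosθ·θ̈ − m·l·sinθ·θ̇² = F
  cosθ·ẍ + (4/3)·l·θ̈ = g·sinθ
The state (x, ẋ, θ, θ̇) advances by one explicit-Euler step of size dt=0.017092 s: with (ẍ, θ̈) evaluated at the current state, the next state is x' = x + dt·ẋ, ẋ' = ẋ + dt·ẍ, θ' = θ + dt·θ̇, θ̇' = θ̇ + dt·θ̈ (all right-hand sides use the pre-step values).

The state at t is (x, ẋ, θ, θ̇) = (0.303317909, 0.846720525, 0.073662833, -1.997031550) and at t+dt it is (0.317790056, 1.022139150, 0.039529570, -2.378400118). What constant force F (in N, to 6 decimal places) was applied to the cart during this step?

F = 11.503995 N

ẍ = (ẋ'−ẋ)/dt = (1.022139150−0.846720525)/0.017092 = 10.263201
θ̈ = (θ̇'−θ̇)/dt = (-2.378400118−-1.997031550)/0.017092 = -22.312694
sinθ=0.073596, cosθ=0.997288
F = (M+m)·ẍ + m·l·cosθ·θ̈ − m·l·sinθ·θ̇² = 12.587713 + -1.069610 − 0.014108 = 11.503995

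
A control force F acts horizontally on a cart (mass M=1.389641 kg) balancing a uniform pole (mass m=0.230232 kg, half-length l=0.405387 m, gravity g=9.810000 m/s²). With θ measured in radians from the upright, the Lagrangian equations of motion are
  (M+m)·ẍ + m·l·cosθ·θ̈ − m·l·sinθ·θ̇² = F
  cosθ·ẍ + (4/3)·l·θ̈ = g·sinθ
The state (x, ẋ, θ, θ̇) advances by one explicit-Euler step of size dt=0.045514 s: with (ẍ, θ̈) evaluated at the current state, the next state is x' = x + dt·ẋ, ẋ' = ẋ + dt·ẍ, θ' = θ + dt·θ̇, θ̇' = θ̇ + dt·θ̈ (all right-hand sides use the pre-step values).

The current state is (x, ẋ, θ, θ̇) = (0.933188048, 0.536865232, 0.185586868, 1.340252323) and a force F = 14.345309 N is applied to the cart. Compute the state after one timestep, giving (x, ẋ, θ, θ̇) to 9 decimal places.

(0.957622932, 0.977542351, 0.246587112, 0.691387898)

sinθ=0.184523356, cosθ=0.982828129
temp = (F + m·l·θ̇²·sinθ)/(M+m) = (14.345309 + 0.030935703)/1.619873 = 8.874920875
θ̈ = (g·sinθ − cosθ·temp)/(l·(4/3 − m·cos²θ/(M+m))) = -14.256370008
ẍ = temp − m·l·θ̈·cosθ/(M+m) = 9.682232253
Euler: x'=0.933188048+0.045514·0.536865232=0.957622932, ẋ'=0.536865232+0.045514·9.682232253=0.977542351
       θ'=0.185586868+0.045514·1.340252323=0.246587112, θ̇'=1.340252323+0.045514·-14.256370008=0.691387898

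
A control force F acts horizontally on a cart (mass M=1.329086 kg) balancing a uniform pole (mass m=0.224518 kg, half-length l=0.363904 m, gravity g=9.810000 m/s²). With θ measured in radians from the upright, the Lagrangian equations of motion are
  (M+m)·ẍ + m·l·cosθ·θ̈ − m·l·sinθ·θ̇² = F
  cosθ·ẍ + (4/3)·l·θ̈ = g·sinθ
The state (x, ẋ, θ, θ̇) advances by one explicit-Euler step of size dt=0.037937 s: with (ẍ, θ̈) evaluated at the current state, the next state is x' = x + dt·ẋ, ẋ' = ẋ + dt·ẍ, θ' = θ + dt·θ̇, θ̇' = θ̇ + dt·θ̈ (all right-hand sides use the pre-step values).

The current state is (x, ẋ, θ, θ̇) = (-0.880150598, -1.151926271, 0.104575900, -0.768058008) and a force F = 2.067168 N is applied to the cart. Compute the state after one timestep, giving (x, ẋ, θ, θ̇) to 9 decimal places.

sinθ=0.104385395, cosθ=0.994536922
temp = (F + m·l·θ̇²·sinθ)/(M+m) = (2.067168 + 0.005031133)/1.553604 = 1.333801363
θ̈ = (g·sinθ − cosθ·temp)/(l·(4/3 − m·cos²θ/(M+m))) = -0.698295559
ẍ = temp − m·l·θ̈·cosθ/(M+m) = 1.370323641
Euler: x'=-0.880150598+0.037937·-1.151926271=-0.923851225, ẋ'=-1.151926271+0.037937·1.370323641=-1.099940303
       θ'=0.104575900+0.037937·-0.768058008=0.075438083, θ̇'=-0.768058008+0.037937·-0.698295559=-0.794549247

(-0.923851225, -1.099940303, 0.075438083, -0.794549247)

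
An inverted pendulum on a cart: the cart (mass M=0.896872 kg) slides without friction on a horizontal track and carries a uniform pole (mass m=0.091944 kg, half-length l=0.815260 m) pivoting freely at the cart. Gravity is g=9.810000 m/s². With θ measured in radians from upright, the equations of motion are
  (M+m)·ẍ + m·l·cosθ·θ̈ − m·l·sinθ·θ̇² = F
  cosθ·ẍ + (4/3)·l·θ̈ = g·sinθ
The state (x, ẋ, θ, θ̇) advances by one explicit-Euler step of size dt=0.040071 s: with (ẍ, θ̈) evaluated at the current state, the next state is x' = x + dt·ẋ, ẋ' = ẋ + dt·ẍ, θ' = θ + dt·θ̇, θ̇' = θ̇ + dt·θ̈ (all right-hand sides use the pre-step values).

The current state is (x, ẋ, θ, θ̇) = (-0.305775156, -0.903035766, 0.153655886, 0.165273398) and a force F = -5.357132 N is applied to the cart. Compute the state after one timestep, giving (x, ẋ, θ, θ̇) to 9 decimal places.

sinθ=0.153051960, cosθ=0.988218143
temp = (F + m·l·θ̇²·sinθ)/(M+m) = (-5.357132 + 0.000313375)/0.988816 = -5.417406904
θ̈ = (g·sinθ − cosθ·temp)/(l·(4/3 − m·cos²θ/(M+m))) = 6.767161442
ẍ = temp − m·l·θ̈·cosθ/(M+m) = -5.924354891
Euler: x'=-0.305775156+0.040071·-0.903035766=-0.341960702, ẋ'=-0.903035766+0.040071·-5.924354891=-1.140430591
       θ'=0.153655886+0.040071·0.165273398=0.160278556, θ̇'=0.165273398+0.040071·6.767161442=0.436440324

(-0.341960702, -1.140430591, 0.160278556, 0.436440324)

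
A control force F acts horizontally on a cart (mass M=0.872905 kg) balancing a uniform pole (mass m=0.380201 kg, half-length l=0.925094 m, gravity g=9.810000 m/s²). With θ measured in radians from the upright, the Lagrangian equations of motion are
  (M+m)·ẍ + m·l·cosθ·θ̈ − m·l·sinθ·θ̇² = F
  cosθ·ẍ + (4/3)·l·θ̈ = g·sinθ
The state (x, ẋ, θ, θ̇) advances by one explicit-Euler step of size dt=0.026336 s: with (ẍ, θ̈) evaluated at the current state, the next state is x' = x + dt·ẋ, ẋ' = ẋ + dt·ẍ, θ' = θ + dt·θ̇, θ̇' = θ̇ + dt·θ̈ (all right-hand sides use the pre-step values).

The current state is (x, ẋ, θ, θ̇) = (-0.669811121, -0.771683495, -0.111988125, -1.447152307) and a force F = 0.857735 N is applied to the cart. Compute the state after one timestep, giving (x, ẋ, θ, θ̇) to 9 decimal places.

(-0.690134178, -0.742242092, -0.150100328, -1.494279433)

sinθ=-0.111754192, cosθ=0.993735881
temp = (F + m·l·θ̇²·sinθ)/(M+m) = (0.857735 + -0.082317358)/1.253106 = 0.618796528
θ̈ = (g·sinθ − cosθ·temp)/(l·(4/3 − m·cos²θ/(M+m))) = -1.789456490
ẍ = temp − m·l·θ̈·cosθ/(M+m) = 1.117914748
Euler: x'=-0.669811121+0.026336·-0.771683495=-0.690134178, ẋ'=-0.771683495+0.026336·1.117914748=-0.742242092
       θ'=-0.111988125+0.026336·-1.447152307=-0.150100328, θ̇'=-1.447152307+0.026336·-1.789456490=-1.494279433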